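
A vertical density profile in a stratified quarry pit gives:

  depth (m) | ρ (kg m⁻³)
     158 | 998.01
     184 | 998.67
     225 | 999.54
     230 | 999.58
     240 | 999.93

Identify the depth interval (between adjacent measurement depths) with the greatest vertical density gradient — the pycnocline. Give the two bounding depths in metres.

230–240 m

Compute the density gradient over each adjacent pair:
  158–184 m: Δρ/Δz = 0.66/26 = 0.025 kg m⁻⁴
  184–225 m: Δρ/Δz = 0.87/41 = 0.021 kg m⁻⁴
  225–230 m: Δρ/Δz = 0.04/5 = 8.0 × 10⁻³ kg m⁻⁴
  230–240 m: Δρ/Δz = 0.35/10 = 0.035 kg m⁻⁴
The largest gradient is in the 230–240 m interval — the pycnocline.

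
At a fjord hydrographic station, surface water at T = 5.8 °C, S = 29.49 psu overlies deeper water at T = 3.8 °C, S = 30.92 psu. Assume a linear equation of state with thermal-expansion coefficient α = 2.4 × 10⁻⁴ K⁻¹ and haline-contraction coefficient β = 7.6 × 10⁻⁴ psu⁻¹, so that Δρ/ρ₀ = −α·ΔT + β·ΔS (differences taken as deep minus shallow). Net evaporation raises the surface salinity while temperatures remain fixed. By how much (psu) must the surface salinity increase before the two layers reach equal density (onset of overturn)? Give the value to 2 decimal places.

2.06 psu

Neutral buoyancy requires −α(T_deep − T_surf) + β(S_deep − S_surf′) = 0.
S_surf′ = S_deep − (α/β)·ΔT = 30.92 − (2.4 × 10⁻⁴/7.6 × 10⁻⁴)·(-2.0) = 31.5516 psu.
Increase required: 31.5516 − 29.49 = 2.0616 psu.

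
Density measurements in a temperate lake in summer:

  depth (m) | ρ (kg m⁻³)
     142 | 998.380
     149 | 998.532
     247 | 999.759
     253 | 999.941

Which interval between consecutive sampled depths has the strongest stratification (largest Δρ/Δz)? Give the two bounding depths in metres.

Compute the density gradient over each adjacent pair:
  142–149 m: Δρ/Δz = 0.152/7 = 0.022 kg m⁻⁴
  149–247 m: Δρ/Δz = 1.227/98 = 0.013 kg m⁻⁴
  247–253 m: Δρ/Δz = 0.182/6 = 0.030 kg m⁻⁴
The largest gradient is in the 247–253 m interval — the pycnocline.

247–253 m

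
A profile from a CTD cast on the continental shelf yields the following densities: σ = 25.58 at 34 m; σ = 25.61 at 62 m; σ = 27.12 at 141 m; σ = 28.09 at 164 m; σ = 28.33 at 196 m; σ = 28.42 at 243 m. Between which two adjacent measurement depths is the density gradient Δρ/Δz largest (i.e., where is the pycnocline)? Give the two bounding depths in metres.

Compute the density gradient over each adjacent pair:
  34–62 m: Δρ/Δz = 0.03/28 = 1.1 × 10⁻³ kg m⁻⁴
  62–141 m: Δρ/Δz = 1.51/79 = 0.019 kg m⁻⁴
  141–164 m: Δρ/Δz = 0.97/23 = 0.042 kg m⁻⁴
  164–196 m: Δρ/Δz = 0.24/32 = 7.5 × 10⁻³ kg m⁻⁴
  196–243 m: Δρ/Δz = 0.09/47 = 1.9 × 10⁻³ kg m⁻⁴
The largest gradient is in the 141–164 m interval — the pycnocline.

141–164 m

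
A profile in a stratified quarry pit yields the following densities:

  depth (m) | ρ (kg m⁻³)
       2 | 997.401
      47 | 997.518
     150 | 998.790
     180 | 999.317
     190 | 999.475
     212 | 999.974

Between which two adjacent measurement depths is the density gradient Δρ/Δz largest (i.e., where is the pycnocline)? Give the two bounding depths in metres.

Compute the density gradient over each adjacent pair:
  2–47 m: Δρ/Δz = 0.117/45 = 2.6 × 10⁻³ kg m⁻⁴
  47–150 m: Δρ/Δz = 1.272/103 = 0.012 kg m⁻⁴
  150–180 m: Δρ/Δz = 0.527/30 = 0.018 kg m⁻⁴
  180–190 m: Δρ/Δz = 0.158/10 = 0.016 kg m⁻⁴
  190–212 m: Δρ/Δz = 0.499/22 = 0.023 kg m⁻⁴
The largest gradient is in the 190–212 m interval — the pycnocline.

190–212 m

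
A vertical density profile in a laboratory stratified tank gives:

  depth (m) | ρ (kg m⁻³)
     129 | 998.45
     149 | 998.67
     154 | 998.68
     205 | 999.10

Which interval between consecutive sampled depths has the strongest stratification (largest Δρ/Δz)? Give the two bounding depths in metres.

Compute the density gradient over each adjacent pair:
  129–149 m: Δρ/Δz = 0.22/20 = 0.011 kg m⁻⁴
  149–154 m: Δρ/Δz = 0.01/5 = 2.0 × 10⁻³ kg m⁻⁴
  154–205 m: Δρ/Δz = 0.42/51 = 8.2 × 10⁻³ kg m⁻⁴
The largest gradient is in the 129–149 m interval — the pycnocline.

129–149 m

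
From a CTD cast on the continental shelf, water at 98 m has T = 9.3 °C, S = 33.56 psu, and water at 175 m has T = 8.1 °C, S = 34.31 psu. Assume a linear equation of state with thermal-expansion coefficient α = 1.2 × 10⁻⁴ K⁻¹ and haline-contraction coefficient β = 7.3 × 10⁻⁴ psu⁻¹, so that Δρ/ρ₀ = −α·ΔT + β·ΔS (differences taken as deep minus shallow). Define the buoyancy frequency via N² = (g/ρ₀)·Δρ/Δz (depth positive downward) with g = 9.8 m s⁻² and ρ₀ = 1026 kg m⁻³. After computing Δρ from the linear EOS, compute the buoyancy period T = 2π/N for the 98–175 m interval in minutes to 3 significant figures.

11.2 min

ΔT = -1.2 K, ΔS = +0.75 psu (deep − shallow).
Δρ/ρ₀ = −αΔT + βΔS = 1.44 × 10⁻⁴ + 5.475 × 10⁻⁴ = 6.915 × 10⁻⁴, so Δρ ≈ 0.7095 kg m⁻³.
N² = (g/ρ₀)·Δρ/Δz = g·(Δρ/ρ₀)/Δz = 9.8 × 6.915 × 10⁻⁴ / 77 = 8.8009 × 10⁻⁵ s⁻².
N = √(8.8009 × 10⁻⁵) = 9.3813 × 10⁻³ rad s⁻¹ → T = 2π/N = 669.76 s = 11.163 min ≈ 11.2 min.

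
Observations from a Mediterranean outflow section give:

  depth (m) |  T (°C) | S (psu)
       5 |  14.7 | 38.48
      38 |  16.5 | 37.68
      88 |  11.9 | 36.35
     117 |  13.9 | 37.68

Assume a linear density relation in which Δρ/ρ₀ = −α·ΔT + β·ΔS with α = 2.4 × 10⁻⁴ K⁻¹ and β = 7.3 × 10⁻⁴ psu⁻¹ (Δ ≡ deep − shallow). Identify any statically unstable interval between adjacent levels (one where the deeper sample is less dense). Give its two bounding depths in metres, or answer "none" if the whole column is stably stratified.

5–38 m

Evaluate Δρ/ρ₀ = −αΔT + βΔS across each adjacent pair:
  5–38 m: −αΔT+βΔS = −(2.4 × 10⁻⁴)(+1.8)+(7.3 × 10⁻⁴)(-0.80) = -1.0 × 10⁻³ → UNSTABLE
  38–88 m: −αΔT+βΔS = −(2.4 × 10⁻⁴)(-4.6)+(7.3 × 10⁻⁴)(-1.33) = 1.3 × 10⁻⁴ → stable
  88–117 m: −αΔT+βΔS = −(2.4 × 10⁻⁴)(+2.0)+(7.3 × 10⁻⁴)(+1.33) = 4.9 × 10⁻⁴ → stable
The 5–38 m interval has Δρ < 0: lighter water underlies denser water.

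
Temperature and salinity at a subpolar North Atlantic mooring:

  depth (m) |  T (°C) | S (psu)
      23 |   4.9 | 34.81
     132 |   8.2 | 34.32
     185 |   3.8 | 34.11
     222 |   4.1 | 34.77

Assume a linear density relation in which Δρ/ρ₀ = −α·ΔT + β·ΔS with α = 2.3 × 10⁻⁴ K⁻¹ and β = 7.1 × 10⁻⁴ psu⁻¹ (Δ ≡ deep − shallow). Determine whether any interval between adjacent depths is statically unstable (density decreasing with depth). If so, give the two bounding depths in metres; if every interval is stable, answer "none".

23–132 m

Evaluate Δρ/ρ₀ = −αΔT + βΔS across each adjacent pair:
  23–132 m: −αΔT+βΔS = −(2.3 × 10⁻⁴)(+3.3)+(7.1 × 10⁻⁴)(-0.49) = -1.1 × 10⁻³ → UNSTABLE
  132–185 m: −αΔT+βΔS = −(2.3 × 10⁻⁴)(-4.4)+(7.1 × 10⁻⁴)(-0.21) = 8.6 × 10⁻⁴ → stable
  185–222 m: −αΔT+βΔS = −(2.3 × 10⁻⁴)(+0.3)+(7.1 × 10⁻⁴)(+0.66) = 4.0 × 10⁻⁴ → stable
The 23–132 m interval has Δρ < 0: lighter water underlies denser water.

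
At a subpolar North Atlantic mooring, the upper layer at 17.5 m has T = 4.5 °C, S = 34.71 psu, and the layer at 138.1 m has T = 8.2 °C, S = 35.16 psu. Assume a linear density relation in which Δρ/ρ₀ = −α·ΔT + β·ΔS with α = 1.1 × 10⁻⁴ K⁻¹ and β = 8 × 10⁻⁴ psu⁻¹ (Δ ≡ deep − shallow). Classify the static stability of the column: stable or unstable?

ΔT = 8.2 − 4.5 = +3.7 K and ΔS = 35.16 − 34.71 = +0.45 psu (deep − shallow).
−αΔT = -4.07 × 10⁻⁴; βΔS = 3.60 × 10⁻⁴; sum Δρ/ρ₀ = -4.70 × 10⁻⁵.
Δρ/ρ₀ < 0, so Δρ < 0: deeper water is lighter → statically unstable; the column would overturn.

unstable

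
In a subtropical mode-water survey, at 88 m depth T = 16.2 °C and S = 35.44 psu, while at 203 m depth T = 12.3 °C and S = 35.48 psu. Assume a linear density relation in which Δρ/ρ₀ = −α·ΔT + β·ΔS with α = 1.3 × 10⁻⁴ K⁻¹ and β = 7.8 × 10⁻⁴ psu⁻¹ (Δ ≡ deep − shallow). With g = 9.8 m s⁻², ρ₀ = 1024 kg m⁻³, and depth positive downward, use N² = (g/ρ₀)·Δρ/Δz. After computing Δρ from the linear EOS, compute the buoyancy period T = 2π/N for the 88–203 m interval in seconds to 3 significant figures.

ΔT = -3.9 K, ΔS = +0.04 psu (deep − shallow).
Δρ/ρ₀ = −αΔT + βΔS = 5.07 × 10⁻⁴ + 3.12 × 10⁻⁵ = 5.382 × 10⁻⁴, so Δρ ≈ 0.5511 kg m⁻³.
N² = (g/ρ₀)·Δρ/Δz = g·(Δρ/ρ₀)/Δz = 9.8 × 5.382 × 10⁻⁴ / 115 = 4.5864 × 10⁻⁵ s⁻².
N = √(4.5864 × 10⁻⁵) = 6.7723 × 10⁻³ rad s⁻¹ → T = 2π/N = 927.78 s ≈ 928 s.

928 s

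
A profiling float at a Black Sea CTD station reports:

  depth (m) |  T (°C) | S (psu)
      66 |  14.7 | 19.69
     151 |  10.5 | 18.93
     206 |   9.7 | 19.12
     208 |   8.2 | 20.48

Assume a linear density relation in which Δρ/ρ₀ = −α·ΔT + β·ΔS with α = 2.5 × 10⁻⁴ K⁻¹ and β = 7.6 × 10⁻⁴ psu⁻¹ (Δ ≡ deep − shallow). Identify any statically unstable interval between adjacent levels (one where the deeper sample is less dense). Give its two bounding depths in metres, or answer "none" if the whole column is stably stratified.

none

Evaluate Δρ/ρ₀ = −αΔT + βΔS across each adjacent pair:
  66–151 m: −αΔT+βΔS = −(2.5 × 10⁻⁴)(-4.2)+(7.6 × 10⁻⁴)(-0.76) = 4.7 × 10⁻⁴ → stable
  151–206 m: −αΔT+βΔS = −(2.5 × 10⁻⁴)(-0.8)+(7.6 × 10⁻⁴)(+0.19) = 3.4 × 10⁻⁴ → stable
  206–208 m: −αΔT+βΔS = −(2.5 × 10⁻⁴)(-1.5)+(7.6 × 10⁻⁴)(+1.36) = 1.4 × 10⁻³ → stable
Every interval has Δρ > 0: the column is stably stratified throughout.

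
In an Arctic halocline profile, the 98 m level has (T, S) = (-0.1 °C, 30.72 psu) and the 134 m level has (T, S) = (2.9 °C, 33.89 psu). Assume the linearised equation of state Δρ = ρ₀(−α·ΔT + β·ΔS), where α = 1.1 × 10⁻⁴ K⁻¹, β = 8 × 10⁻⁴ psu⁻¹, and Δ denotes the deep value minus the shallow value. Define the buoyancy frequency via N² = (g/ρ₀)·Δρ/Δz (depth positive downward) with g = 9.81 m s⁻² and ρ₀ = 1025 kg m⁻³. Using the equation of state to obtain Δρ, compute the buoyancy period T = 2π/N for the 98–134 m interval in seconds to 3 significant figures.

ΔT = +3.0 K, ΔS = +3.17 psu (deep − shallow).
Δρ/ρ₀ = −αΔT + βΔS = -3.30 × 10⁻⁴ + 2.536 × 10⁻³ = 2.206 × 10⁻³, so Δρ ≈ 2.261 kg m⁻³.
N² = (g/ρ₀)·Δρ/Δz = g·(Δρ/ρ₀)/Δz = 9.81 × 2.206 × 10⁻³ / 36 = 6.0114 × 10⁻⁴ s⁻².
N = √(6.0114 × 10⁻⁴) = 0.024518 rad s⁻¹ → T = 2π/N = 256.27 s ≈ 256 s.

256 s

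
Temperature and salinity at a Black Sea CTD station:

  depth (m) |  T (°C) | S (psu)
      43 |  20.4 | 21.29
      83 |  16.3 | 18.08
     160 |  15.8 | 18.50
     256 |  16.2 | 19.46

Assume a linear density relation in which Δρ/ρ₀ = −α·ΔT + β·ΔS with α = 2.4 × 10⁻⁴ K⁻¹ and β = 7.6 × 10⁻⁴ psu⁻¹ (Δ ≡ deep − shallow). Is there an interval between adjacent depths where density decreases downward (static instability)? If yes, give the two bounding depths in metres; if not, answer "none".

43–83 m

Evaluate Δρ/ρ₀ = −αΔT + βΔS across each adjacent pair:
  43–83 m: −αΔT+βΔS = −(2.4 × 10⁻⁴)(-4.1)+(7.6 × 10⁻⁴)(-3.21) = -1.5 × 10⁻³ → UNSTABLE
  83–160 m: −αΔT+βΔS = −(2.4 × 10⁻⁴)(-0.5)+(7.6 × 10⁻⁴)(+0.42) = 4.4 × 10⁻⁴ → stable
  160–256 m: −αΔT+βΔS = −(2.4 × 10⁻⁴)(+0.4)+(7.6 × 10⁻⁴)(+0.96) = 6.3 × 10⁻⁴ → stable
The 43–83 m interval has Δρ < 0: lighter water underlies denser water.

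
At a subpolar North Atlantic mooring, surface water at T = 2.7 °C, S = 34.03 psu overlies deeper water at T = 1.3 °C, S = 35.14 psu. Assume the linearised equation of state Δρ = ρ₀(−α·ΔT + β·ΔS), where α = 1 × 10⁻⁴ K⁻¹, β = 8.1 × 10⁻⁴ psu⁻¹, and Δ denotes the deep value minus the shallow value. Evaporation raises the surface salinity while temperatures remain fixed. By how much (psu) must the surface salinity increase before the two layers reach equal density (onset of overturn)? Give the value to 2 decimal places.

Neutral buoyancy requires −α(T_deep − T_surf) + β(S_deep − S_surf′) = 0.
S_surf′ = S_deep − (α/β)·ΔT = 35.14 − (1 × 10⁻⁴/8.1 × 10⁻⁴)·(-1.4) = 35.3128 psu.
Increase required: 35.3128 − 34.03 = 1.2828 psu.

1.28 psu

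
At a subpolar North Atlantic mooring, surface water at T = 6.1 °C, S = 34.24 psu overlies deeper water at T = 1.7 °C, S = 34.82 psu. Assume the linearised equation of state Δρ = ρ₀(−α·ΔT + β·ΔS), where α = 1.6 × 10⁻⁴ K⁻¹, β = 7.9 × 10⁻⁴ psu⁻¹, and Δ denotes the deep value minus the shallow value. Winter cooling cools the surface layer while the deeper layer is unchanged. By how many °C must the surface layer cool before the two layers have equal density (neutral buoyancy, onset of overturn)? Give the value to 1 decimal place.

Neutral buoyancy requires Δρ = 0, i.e. −α(T_deep − T_surf′) + β(S_deep − S_surf) = 0.
T_surf′ = T_deep − (β/α)·ΔS = 1.7 − (7.9 × 10⁻⁴/1.6 × 10⁻⁴)·(+0.58) = -1.164 °C.
Cooling required: 6.1 − (-1.164) = 7.264 °C.

7.3 °C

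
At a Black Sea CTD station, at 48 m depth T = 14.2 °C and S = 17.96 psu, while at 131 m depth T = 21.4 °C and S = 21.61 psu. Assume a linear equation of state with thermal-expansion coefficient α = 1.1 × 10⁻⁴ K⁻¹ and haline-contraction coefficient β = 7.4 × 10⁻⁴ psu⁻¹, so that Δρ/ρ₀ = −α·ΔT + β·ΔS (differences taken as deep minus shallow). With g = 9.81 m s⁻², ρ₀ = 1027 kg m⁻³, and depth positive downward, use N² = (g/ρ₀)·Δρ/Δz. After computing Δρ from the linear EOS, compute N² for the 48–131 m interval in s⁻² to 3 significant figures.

2.26 × 10⁻⁴ s⁻²

ΔT = +7.2 K, ΔS = +3.65 psu (deep − shallow).
Δρ/ρ₀ = −αΔT + βΔS = -7.92 × 10⁻⁴ + 2.701 × 10⁻³ = 1.909 × 10⁻³, so Δρ ≈ 1.961 kg m⁻³.
N² = (g/ρ₀)·Δρ/Δz = g·(Δρ/ρ₀)/Δz = 9.81 × 1.909 × 10⁻³ / 83 = 2.2563 × 10⁻⁴ s⁻² ≈ 2.26 × 10⁻⁴ s⁻².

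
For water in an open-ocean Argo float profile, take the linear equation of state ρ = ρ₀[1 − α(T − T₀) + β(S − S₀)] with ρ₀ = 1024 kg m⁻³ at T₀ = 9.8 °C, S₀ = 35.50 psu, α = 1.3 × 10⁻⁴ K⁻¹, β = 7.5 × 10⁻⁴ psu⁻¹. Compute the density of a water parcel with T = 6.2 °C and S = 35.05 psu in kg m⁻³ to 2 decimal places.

T − T₀ = -3.6 K, S − S₀ = -0.45 psu.
Bracket = 1 − α·(-3.6) + β·(-0.45) = 1 + (1.305 × 10⁻⁴) = 1.0001305.
ρ = 1024 × 1.0001305 = 1024.13 kg m⁻³.

1024.13 kg m⁻³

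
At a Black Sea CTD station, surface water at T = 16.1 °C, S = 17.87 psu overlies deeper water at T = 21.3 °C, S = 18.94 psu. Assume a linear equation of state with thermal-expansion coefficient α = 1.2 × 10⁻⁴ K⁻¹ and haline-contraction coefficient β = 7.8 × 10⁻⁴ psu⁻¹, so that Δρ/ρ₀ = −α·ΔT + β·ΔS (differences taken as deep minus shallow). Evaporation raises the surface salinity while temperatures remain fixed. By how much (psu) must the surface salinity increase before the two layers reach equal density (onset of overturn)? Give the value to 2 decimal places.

Neutral buoyancy requires −α(T_deep − T_surf) + β(S_deep − S_surf′) = 0.
S_surf′ = S_deep − (α/β)·ΔT = 18.94 − (1.2 × 10⁻⁴/7.8 × 10⁻⁴)·(+5.2) = 18.1400 psu.
Increase required: 18.1400 − 17.87 = 0.2700 psu.

0.27 psu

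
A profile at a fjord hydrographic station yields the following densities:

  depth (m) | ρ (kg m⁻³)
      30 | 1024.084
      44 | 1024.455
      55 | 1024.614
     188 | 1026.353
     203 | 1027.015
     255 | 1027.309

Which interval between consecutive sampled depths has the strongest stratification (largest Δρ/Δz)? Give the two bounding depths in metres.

Compute the density gradient over each adjacent pair:
  30–44 m: Δρ/Δz = 0.371/14 = 0.026 kg m⁻⁴
  44–55 m: Δρ/Δz = 0.159/11 = 0.014 kg m⁻⁴
  55–188 m: Δρ/Δz = 1.739/133 = 0.013 kg m⁻⁴
  188–203 m: Δρ/Δz = 0.662/15 = 0.044 kg m⁻⁴
  203–255 m: Δρ/Δz = 0.294/52 = 5.7 × 10⁻³ kg m⁻⁴
The largest gradient is in the 188–203 m interval — the pycnocline.

188–203 m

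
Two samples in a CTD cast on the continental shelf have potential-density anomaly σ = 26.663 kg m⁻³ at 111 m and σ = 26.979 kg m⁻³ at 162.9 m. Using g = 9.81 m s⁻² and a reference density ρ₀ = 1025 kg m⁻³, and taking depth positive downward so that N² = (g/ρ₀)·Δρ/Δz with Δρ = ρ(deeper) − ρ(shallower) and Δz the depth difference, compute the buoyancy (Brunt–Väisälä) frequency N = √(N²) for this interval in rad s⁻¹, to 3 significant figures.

Δρ = 1026.979 − 1026.663 = 0.316 kg m⁻³ over Δz = 162.9 − 111 = 51.9 m.
N² = (9.81/1025) × (0.316/51.9) = 5.8273 × 10⁻⁵ s⁻².
N = √(5.8273 × 10⁻⁵) = 7.6337 × 10⁻³ rad s⁻¹ ≈ 7.63 × 10⁻³ rad s⁻¹.

7.63 × 10⁻³ rad s⁻¹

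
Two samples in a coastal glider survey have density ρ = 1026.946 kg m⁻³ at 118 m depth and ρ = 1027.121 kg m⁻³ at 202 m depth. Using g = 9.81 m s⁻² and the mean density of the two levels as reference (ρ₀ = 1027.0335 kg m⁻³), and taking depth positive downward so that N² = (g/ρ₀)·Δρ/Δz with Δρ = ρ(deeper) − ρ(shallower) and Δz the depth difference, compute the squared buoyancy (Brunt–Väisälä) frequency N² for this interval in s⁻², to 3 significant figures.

1.99 × 10⁻⁵ s⁻²

Δρ = 1027.121 − 1026.946 = 0.175 kg m⁻³ over Δz = 202 − 118 = 84 m.
N² = (9.81/1027.0335) × (0.175/84) = 1.9900 × 10⁻⁵ s⁻² ≈ 1.99 × 10⁻⁵ s⁻².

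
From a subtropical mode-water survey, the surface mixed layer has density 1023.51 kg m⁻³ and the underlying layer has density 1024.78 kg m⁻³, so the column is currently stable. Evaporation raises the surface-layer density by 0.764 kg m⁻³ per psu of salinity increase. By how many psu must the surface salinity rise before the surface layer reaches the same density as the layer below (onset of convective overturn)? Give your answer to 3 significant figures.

Density deficit of the surface layer: 1024.78 − 1023.51 = 1.27 kg m⁻³.
Required change = 1.27 / 0.764 = 1.66 psu.

1.66 psu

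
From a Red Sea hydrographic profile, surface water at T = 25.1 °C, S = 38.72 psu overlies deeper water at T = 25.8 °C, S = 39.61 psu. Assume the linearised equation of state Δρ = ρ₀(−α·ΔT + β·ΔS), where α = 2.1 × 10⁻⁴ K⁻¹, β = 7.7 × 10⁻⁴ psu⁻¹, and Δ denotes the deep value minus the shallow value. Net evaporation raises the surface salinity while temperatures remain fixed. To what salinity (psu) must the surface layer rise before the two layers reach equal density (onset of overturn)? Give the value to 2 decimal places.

39.42 psu

Neutral buoyancy requires −α(T_deep − T_surf) + β(S_deep − S_surf′) = 0.
S_surf′ = S_deep − (α/β)·ΔT = 39.61 − (2.1 × 10⁻⁴/7.7 × 10⁻⁴)·(+0.7) = 39.4191 psu.
Increase required: 39.4191 − 38.72 = 0.6991 psu.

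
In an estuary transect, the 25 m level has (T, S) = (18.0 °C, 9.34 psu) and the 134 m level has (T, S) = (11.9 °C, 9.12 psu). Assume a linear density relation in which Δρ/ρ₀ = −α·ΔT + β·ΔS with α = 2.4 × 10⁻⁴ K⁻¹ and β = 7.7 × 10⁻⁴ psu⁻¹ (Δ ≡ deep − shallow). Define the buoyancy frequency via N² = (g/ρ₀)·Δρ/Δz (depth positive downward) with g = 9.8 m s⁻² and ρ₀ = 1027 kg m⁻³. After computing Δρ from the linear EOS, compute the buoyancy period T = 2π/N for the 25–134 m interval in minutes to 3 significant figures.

9.71 min

ΔT = -6.1 K, ΔS = -0.22 psu (deep − shallow).
Δρ/ρ₀ = −αΔT + βΔS = 1.464 × 10⁻³ − 1.694 × 10⁻⁴ = 1.2946 × 10⁻³, so Δρ ≈ 1.330 kg m⁻³.
N² = (g/ρ₀)·Δρ/Δz = g·(Δρ/ρ₀)/Δz = 9.8 × 1.2946 × 10⁻³ / 109 = 1.1640 × 10⁻⁴ s⁻².
N = √(1.1640 × 10⁻⁴) = 0.010789 rad s⁻¹ → T = 2π/N = 582.37 s = 9.7062 min ≈ 9.71 min.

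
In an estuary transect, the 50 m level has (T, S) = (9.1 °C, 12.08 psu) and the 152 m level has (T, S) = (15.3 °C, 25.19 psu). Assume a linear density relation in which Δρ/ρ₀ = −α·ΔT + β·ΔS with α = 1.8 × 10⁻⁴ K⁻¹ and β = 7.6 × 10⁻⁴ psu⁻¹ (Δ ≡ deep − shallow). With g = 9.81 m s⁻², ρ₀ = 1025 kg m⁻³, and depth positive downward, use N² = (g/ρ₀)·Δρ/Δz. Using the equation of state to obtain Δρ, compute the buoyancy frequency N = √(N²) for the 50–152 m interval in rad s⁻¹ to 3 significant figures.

0.0292 rad s⁻¹

ΔT = +6.2 K, ΔS = +13.11 psu (deep − shallow).
Δρ/ρ₀ = −αΔT + βΔS = -1.116 × 10⁻³ + 9.9636 × 10⁻³ = 8.8476 × 10⁻³, so Δρ ≈ 9.069 kg m⁻³.
N² = (g/ρ₀)·Δρ/Δz = g·(Δρ/ρ₀)/Δz = 9.81 × 8.8476 × 10⁻³ / 102 = 8.5093 × 10⁻⁴ s⁻².
N = √(8.5093 × 10⁻⁴) = 0.029171 rad s⁻¹ ≈ 0.0292 rad s⁻¹.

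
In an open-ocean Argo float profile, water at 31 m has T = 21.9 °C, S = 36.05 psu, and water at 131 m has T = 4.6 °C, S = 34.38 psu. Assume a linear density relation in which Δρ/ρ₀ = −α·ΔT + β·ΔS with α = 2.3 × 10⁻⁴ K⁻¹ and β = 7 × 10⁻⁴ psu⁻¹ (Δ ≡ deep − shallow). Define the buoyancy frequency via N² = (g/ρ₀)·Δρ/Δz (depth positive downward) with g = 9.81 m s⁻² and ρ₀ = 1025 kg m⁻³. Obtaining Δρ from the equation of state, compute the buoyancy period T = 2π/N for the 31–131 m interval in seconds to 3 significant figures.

378 s

ΔT = -17.3 K, ΔS = -1.67 psu (deep − shallow).
Δρ/ρ₀ = −αΔT + βΔS = 3.979 × 10⁻³ − 1.169 × 10⁻³ = 2.81 × 10⁻³, so Δρ ≈ 2.880 kg m⁻³.
N² = (g/ρ₀)·Δρ/Δz = g·(Δρ/ρ₀)/Δz = 9.81 × 2.81 × 10⁻³ / 100 = 2.7566 × 10⁻⁴ s⁻².
N = √(2.7566 × 10⁻⁴) = 0.016603 rad s⁻¹ → T = 2π/N = 378.44 s ≈ 378 s.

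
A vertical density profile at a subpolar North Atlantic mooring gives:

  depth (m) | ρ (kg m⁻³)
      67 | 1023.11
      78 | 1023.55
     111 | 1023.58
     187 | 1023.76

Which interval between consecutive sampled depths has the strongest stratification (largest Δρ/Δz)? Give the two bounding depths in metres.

67–78 m

Compute the density gradient over each adjacent pair:
  67–78 m: Δρ/Δz = 0.44/11 = 0.040 kg m⁻⁴
  78–111 m: Δρ/Δz = 0.03/33 = 9.1 × 10⁻⁴ kg m⁻⁴
  111–187 m: Δρ/Δz = 0.18/76 = 2.4 × 10⁻³ kg m⁻⁴
The largest gradient is in the 67–78 m interval — the pycnocline.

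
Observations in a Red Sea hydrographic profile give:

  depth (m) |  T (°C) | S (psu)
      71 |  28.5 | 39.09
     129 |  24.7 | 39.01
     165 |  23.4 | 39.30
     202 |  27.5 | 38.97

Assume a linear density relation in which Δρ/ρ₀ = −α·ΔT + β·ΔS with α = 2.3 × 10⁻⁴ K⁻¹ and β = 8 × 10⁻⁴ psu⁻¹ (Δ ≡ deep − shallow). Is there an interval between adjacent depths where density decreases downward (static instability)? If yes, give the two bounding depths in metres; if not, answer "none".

Evaluate Δρ/ρ₀ = −αΔT + βΔS across each adjacent pair:
  71–129 m: −αΔT+βΔS = −(2.3 × 10⁻⁴)(-3.8)+(8 × 10⁻⁴)(-0.08) = 8.1 × 10⁻⁴ → stable
  129–165 m: −αΔT+βΔS = −(2.3 × 10⁻⁴)(-1.3)+(8 × 10⁻⁴)(+0.29) = 5.3 × 10⁻⁴ → stable
  165–202 m: −αΔT+βΔS = −(2.3 × 10⁻⁴)(+4.1)+(8 × 10⁻⁴)(-0.33) = -1.2 × 10⁻³ → UNSTABLE
The 165–202 m interval has Δρ < 0: lighter water underlies denser water.

165–202 m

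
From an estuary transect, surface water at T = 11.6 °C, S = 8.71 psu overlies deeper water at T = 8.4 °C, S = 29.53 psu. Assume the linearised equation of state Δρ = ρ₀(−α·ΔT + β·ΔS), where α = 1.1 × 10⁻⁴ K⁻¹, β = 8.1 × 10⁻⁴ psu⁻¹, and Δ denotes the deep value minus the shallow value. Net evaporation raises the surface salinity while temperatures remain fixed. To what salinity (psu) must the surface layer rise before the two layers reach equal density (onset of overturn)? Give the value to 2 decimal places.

Neutral buoyancy requires −α(T_deep − T_surf) + β(S_deep − S_surf′) = 0.
S_surf′ = S_deep − (α/β)·ΔT = 29.53 − (1.1 × 10⁻⁴/8.1 × 10⁻⁴)·(-3.2) = 29.9646 psu.
Increase required: 29.9646 − 8.71 = 21.2546 psu.

29.96 psu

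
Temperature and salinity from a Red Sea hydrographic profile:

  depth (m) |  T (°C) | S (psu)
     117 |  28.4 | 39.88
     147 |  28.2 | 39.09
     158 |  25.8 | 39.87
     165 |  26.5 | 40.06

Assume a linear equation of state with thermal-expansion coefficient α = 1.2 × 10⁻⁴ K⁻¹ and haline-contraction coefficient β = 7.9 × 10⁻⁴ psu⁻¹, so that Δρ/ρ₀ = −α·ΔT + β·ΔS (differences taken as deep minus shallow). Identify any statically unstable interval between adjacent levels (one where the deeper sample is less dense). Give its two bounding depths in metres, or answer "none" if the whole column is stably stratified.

117–147 m

Evaluate Δρ/ρ₀ = −αΔT + βΔS across each adjacent pair:
  117–147 m: −αΔT+βΔS = −(1.2 × 10⁻⁴)(-0.2)+(7.9 × 10⁻⁴)(-0.79) = -6.0 × 10⁻⁴ → UNSTABLE
  147–158 m: −αΔT+βΔS = −(1.2 × 10⁻⁴)(-2.4)+(7.9 × 10⁻⁴)(+0.78) = 9.0 × 10⁻⁴ → stable
  158–165 m: −αΔT+βΔS = −(1.2 × 10⁻⁴)(+0.7)+(7.9 × 10⁻⁴)(+0.19) = 6.6 × 10⁻⁵ → stable
The 117–147 m interval has Δρ < 0: lighter water underlies denser water.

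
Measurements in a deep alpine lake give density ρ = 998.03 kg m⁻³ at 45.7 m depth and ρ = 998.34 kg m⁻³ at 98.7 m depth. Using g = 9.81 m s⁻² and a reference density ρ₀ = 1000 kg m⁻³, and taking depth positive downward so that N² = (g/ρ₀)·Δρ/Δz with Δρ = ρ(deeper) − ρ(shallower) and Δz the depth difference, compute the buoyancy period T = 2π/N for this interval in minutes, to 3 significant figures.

Δρ = 998.34 − 998.03 = 0.31 kg m⁻³ over Δz = 98.7 − 45.7 = 53 m.
N² = (9.81/1000) × (0.31/53) = 5.7379 × 10⁻⁵ s⁻².
N = √(5.7379 × 10⁻⁵) = 7.5749 × 10⁻³ rad s⁻¹, so T = 2π/N = 829.47 s = 13.825 min ≈ 13.8 min.

13.8 min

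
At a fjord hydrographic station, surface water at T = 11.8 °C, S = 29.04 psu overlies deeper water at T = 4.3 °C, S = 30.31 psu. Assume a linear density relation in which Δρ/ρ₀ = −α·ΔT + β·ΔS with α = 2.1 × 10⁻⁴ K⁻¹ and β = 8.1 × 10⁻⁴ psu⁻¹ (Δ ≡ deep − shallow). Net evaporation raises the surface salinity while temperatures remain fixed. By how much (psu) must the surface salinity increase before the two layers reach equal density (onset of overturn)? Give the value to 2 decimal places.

Neutral buoyancy requires −α(T_deep − T_surf) + β(S_deep − S_surf′) = 0.
S_surf′ = S_deep − (α/β)·ΔT = 30.31 − (2.1 × 10⁻⁴/8.1 × 10⁻⁴)·(-7.5) = 32.2544 psu.
Increase required: 32.2544 − 29.04 = 3.2144 psu.

3.21 psu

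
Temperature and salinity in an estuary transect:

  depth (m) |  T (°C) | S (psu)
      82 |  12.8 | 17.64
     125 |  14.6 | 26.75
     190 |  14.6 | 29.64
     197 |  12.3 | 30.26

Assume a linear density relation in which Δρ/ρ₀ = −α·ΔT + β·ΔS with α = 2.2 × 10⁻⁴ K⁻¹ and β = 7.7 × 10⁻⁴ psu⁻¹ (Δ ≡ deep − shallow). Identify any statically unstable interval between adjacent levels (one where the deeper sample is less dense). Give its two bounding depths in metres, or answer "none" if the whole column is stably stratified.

Evaluate Δρ/ρ₀ = −αΔT + βΔS across each adjacent pair:
  82–125 m: −αΔT+βΔS = −(2.2 × 10⁻⁴)(+1.8)+(7.7 × 10⁻⁴)(+9.11) = 6.6 × 10⁻³ → stable
  125–190 m: −αΔT+βΔS = −(2.2 × 10⁻⁴)(+0.0)+(7.7 × 10⁻⁴)(+2.89) = 2.2 × 10⁻³ → stable
  190–197 m: −αΔT+βΔS = −(2.2 × 10⁻⁴)(-2.3)+(7.7 × 10⁻⁴)(+0.62) = 9.8 × 10⁻⁴ → stable
Every interval has Δρ > 0: the column is stably stratified throughout.

none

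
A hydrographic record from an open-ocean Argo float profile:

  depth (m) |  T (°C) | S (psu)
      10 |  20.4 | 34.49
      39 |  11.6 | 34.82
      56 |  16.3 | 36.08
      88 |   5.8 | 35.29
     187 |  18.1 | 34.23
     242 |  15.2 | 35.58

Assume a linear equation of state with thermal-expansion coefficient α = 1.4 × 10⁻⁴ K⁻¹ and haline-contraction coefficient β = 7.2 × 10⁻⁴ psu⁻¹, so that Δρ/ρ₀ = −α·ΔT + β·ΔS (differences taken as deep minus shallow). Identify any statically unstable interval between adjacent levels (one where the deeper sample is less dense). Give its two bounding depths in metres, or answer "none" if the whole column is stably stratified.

Evaluate Δρ/ρ₀ = −αΔT + βΔS across each adjacent pair:
  10–39 m: −αΔT+βΔS = −(1.4 × 10⁻⁴)(-8.8)+(7.2 × 10⁻⁴)(+0.33) = 1.5 × 10⁻³ → stable
  39–56 m: −αΔT+βΔS = −(1.4 × 10⁻⁴)(+4.7)+(7.2 × 10⁻⁴)(+1.26) = 2.5 × 10⁻⁴ → stable
  56–88 m: −αΔT+βΔS = −(1.4 × 10⁻⁴)(-10.5)+(7.2 × 10⁻⁴)(-0.79) = 9.0 × 10⁻⁴ → stable
  88–187 m: −αΔT+βΔS = −(1.4 × 10⁻⁴)(+12.3)+(7.2 × 10⁻⁴)(-1.06) = -2.5 × 10⁻³ → UNSTABLE
  187–242 m: −αΔT+βΔS = −(1.4 × 10⁻⁴)(-2.9)+(7.2 × 10⁻⁴)(+1.35) = 1.4 × 10⁻³ → stable
The 88–187 m interval has Δρ < 0: lighter water underlies denser water.

88–187 m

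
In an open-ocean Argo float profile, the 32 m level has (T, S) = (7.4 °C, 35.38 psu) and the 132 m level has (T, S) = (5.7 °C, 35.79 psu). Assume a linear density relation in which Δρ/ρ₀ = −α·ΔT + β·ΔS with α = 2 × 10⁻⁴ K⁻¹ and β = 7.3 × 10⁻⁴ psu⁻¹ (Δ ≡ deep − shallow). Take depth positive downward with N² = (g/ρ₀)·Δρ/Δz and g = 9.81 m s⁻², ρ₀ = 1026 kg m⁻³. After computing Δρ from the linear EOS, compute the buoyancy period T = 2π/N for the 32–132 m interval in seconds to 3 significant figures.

ΔT = -1.7 K, ΔS = +0.41 psu (deep − shallow).
Δρ/ρ₀ = −αΔT + βΔS = 3.40 × 10⁻⁴ + 2.993 × 10⁻⁴ = 6.393 × 10⁻⁴, so Δρ ≈ 0.6559 kg m⁻³.
N² = (g/ρ₀)·Δρ/Δz = g·(Δρ/ρ₀)/Δz = 9.81 × 6.393 × 10⁻⁴ / 100 = 6.2715 × 10⁻⁵ s⁻².
N = √(6.2715 × 10⁻⁵) = 7.9193 × 10⁻³ rad s⁻¹ → T = 2π/N = 793.40 s ≈ 793 s.

793 s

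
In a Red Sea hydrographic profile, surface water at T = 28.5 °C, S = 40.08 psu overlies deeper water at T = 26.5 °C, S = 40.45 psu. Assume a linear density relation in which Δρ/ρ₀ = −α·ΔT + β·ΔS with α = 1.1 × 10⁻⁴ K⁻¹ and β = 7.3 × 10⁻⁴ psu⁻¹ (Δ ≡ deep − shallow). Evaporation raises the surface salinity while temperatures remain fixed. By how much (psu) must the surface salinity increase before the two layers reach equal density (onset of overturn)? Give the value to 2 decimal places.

Neutral buoyancy requires −α(T_deep − T_surf) + β(S_deep − S_surf′) = 0.
S_surf′ = S_deep − (α/β)·ΔT = 40.45 − (1.1 × 10⁻⁴/7.3 × 10⁻⁴)·(-2.0) = 40.7514 psu.
Increase required: 40.7514 − 40.08 = 0.6714 psu.

0.67 psu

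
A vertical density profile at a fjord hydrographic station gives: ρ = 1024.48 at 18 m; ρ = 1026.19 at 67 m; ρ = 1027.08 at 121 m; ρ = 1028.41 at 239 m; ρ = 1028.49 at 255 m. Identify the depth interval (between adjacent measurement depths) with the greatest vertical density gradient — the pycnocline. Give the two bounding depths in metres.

18–67 m

Compute the density gradient over each adjacent pair:
  18–67 m: Δρ/Δz = 1.71/49 = 0.035 kg m⁻⁴
  67–121 m: Δρ/Δz = 0.89/54 = 0.016 kg m⁻⁴
  121–239 m: Δρ/Δz = 1.33/118 = 0.011 kg m⁻⁴
  239–255 m: Δρ/Δz = 0.08/16 = 5.0 × 10⁻³ kg m⁻⁴
The largest gradient is in the 18–67 m interval — the pycnocline.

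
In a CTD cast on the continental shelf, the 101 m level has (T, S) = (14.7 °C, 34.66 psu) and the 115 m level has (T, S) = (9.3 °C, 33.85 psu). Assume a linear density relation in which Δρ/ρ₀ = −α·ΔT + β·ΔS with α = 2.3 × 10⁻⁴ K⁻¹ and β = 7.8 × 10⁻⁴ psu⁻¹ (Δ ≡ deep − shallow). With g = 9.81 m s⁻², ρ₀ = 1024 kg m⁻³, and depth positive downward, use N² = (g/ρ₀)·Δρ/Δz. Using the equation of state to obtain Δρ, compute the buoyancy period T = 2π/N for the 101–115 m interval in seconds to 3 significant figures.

ΔT = -5.4 K, ΔS = -0.81 psu (deep − shallow).
Δρ/ρ₀ = −αΔT + βΔS = 1.242 × 10⁻³ − 6.318 × 10⁻⁴ = 6.102 × 10⁻⁴, so Δρ ≈ 0.6248 kg m⁻³.
N² = (g/ρ₀)·Δρ/Δz = g·(Δρ/ρ₀)/Δz = 9.81 × 6.102 × 10⁻⁴ / 14 = 4.2758 × 10⁻⁴ s⁻².
N = √(4.2758 × 10⁻⁴) = 0.020678 rad s⁻¹ → T = 2π/N = 303.86 s ≈ 304 s.

304 s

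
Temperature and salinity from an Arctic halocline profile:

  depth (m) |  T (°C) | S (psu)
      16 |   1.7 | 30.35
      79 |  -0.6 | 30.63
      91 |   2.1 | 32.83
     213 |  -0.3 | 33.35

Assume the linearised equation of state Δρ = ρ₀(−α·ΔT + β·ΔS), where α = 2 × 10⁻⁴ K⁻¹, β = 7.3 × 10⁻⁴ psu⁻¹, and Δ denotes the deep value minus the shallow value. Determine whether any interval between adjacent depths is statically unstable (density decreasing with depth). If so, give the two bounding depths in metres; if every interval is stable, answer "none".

none

Evaluate Δρ/ρ₀ = −αΔT + βΔS across each adjacent pair:
  16–79 m: −αΔT+βΔS = −(2 × 10⁻⁴)(-2.3)+(7.3 × 10⁻⁴)(+0.28) = 6.6 × 10⁻⁴ → stable
  79–91 m: −αΔT+βΔS = −(2 × 10⁻⁴)(+2.7)+(7.3 × 10⁻⁴)(+2.20) = 1.1 × 10⁻³ → stable
  91–213 m: −αΔT+βΔS = −(2 × 10⁻⁴)(-2.4)+(7.3 × 10⁻⁴)(+0.52) = 8.6 × 10⁻⁴ → stable
Every interval has Δρ > 0: the column is stably stratified throughout.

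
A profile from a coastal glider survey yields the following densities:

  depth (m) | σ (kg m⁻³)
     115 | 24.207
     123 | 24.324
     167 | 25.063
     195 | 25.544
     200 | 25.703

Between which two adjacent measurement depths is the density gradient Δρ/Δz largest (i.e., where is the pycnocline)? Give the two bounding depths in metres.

195–200 m

Compute the density gradient over each adjacent pair:
  115–123 m: Δρ/Δz = 0.117/8 = 0.015 kg m⁻⁴
  123–167 m: Δρ/Δz = 0.739/44 = 0.017 kg m⁻⁴
  167–195 m: Δρ/Δz = 0.481/28 = 0.017 kg m⁻⁴
  195–200 m: Δρ/Δz = 0.159/5 = 0.032 kg m⁻⁴
The largest gradient is in the 195–200 m interval — the pycnocline.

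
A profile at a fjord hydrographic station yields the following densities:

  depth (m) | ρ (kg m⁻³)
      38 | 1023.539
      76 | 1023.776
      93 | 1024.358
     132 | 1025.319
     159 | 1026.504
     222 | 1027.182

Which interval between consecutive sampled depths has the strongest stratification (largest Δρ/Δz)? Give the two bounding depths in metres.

Compute the density gradient over each adjacent pair:
  38–76 m: Δρ/Δz = 0.237/38 = 6.2 × 10⁻³ kg m⁻⁴
  76–93 m: Δρ/Δz = 0.582/17 = 0.034 kg m⁻⁴
  93–132 m: Δρ/Δz = 0.961/39 = 0.025 kg m⁻⁴
  132–159 m: Δρ/Δz = 1.185/27 = 0.044 kg m⁻⁴
  159–222 m: Δρ/Δz = 0.678/63 = 0.011 kg m⁻⁴
The largest gradient is in the 132–159 m interval — the pycnocline.

132–159 m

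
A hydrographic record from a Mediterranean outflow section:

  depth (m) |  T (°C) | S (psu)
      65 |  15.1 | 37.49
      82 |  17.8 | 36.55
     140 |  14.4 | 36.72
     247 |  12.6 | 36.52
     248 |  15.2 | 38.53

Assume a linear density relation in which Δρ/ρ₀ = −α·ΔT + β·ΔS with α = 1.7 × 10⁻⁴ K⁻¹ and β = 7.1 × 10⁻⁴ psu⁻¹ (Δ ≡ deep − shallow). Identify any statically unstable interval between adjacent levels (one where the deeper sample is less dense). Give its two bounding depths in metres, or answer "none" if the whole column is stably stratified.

Evaluate Δρ/ρ₀ = −αΔT + βΔS across each adjacent pair:
  65–82 m: −αΔT+βΔS = −(1.7 × 10⁻⁴)(+2.7)+(7.1 × 10⁻⁴)(-0.94) = -1.1 × 10⁻³ → UNSTABLE
  82–140 m: −αΔT+βΔS = −(1.7 × 10⁻⁴)(-3.4)+(7.1 × 10⁻⁴)(+0.17) = 7.0 × 10⁻⁴ → stable
  140–247 m: −αΔT+βΔS = −(1.7 × 10⁻⁴)(-1.8)+(7.1 × 10⁻⁴)(-0.20) = 1.6 × 10⁻⁴ → stable
  247–248 m: −αΔT+βΔS = −(1.7 × 10⁻⁴)(+2.6)+(7.1 × 10⁻⁴)(+2.01) = 9.9 × 10⁻⁴ → stable
The 65–82 m interval has Δρ < 0: lighter water underlies denser water.

65–82 m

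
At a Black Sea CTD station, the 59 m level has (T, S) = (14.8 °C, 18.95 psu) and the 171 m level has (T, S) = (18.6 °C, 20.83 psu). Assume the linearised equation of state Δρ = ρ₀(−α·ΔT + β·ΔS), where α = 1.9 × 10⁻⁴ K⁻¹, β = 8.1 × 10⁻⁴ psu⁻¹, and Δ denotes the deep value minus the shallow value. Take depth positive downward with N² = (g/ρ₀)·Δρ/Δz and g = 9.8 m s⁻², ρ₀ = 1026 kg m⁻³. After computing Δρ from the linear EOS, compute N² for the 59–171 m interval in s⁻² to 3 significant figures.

7.01 × 10⁻⁵ s⁻²

ΔT = +3.8 K, ΔS = +1.88 psu (deep − shallow).
Δρ/ρ₀ = −αΔT + βΔS = -7.22 × 10⁻⁴ + 1.5228 × 10⁻³ = 8.008 × 10⁻⁴, so Δρ ≈ 0.8216 kg m⁻³.
N² = (g/ρ₀)·Δρ/Δz = g·(Δρ/ρ₀)/Δz = 9.8 × 8.008 × 10⁻⁴ / 112 = 7.0070 × 10⁻⁵ s⁻² ≈ 7.01 × 10⁻⁵ s⁻².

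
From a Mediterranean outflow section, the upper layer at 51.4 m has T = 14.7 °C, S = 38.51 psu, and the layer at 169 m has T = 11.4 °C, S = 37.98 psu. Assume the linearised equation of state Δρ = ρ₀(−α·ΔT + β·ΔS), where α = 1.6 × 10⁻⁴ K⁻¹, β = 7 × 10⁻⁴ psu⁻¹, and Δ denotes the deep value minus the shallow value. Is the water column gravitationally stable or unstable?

stable

ΔT = 11.4 − 14.7 = -3.3 K and ΔS = 37.98 − 38.51 = -0.53 psu (deep − shallow).
−αΔT = 5.28 × 10⁻⁴; βΔS = -3.71 × 10⁻⁴; sum Δρ/ρ₀ = 1.57 × 10⁻⁴.
Δρ/ρ₀ > 0, so Δρ > 0: deeper water is denser → statically stable.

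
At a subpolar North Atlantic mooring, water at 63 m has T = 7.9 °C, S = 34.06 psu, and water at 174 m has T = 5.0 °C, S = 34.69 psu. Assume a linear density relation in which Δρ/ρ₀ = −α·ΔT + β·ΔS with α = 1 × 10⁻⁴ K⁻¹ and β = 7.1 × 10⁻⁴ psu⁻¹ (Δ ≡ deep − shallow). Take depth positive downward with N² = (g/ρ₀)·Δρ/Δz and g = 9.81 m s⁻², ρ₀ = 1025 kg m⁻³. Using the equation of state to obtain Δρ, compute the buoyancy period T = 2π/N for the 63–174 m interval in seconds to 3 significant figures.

ΔT = -2.9 K, ΔS = +0.63 psu (deep − shallow).
Δρ/ρ₀ = −αΔT + βΔS = 2.90 × 10⁻⁴ + 4.473 × 10⁻⁴ = 7.373 × 10⁻⁴, so Δρ ≈ 0.7557 kg m⁻³.
N² = (g/ρ₀)·Δρ/Δz = g·(Δρ/ρ₀)/Δz = 9.81 × 7.373 × 10⁻⁴ / 111 = 6.5161 × 10⁻⁵ s⁻².
N = √(6.5161 × 10⁻⁵) = 8.0722 × 10⁻³ rad s⁻¹ → T = 2π/N = 778.37 s ≈ 778 s.

778 s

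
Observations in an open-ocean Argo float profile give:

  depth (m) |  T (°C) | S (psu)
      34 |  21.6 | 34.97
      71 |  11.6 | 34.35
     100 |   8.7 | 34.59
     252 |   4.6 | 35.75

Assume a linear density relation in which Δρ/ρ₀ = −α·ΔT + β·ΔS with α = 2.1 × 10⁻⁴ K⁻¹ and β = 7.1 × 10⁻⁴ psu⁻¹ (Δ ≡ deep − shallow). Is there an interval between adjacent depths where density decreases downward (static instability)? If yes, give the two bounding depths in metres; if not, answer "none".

Evaluate Δρ/ρ₀ = −αΔT + βΔS across each adjacent pair:
  34–71 m: −αΔT+βΔS = −(2.1 × 10⁻⁴)(-10.0)+(7.1 × 10⁻⁴)(-0.62) = 1.7 × 10⁻³ → stable
  71–100 m: −αΔT+βΔS = −(2.1 × 10⁻⁴)(-2.9)+(7.1 × 10⁻⁴)(+0.24) = 7.8 × 10⁻⁴ → stable
  100–252 m: −αΔT+βΔS = −(2.1 × 10⁻⁴)(-4.1)+(7.1 × 10⁻⁴)(+1.16) = 1.7 × 10⁻³ → stable
Every interval has Δρ > 0: the column is stably stratified throughout.

none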